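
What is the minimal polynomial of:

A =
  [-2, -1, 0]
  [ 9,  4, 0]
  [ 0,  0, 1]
x^2 - 2*x + 1

The characteristic polynomial is χ_A(x) = (x - 1)^3, so the eigenvalues are known. The minimal polynomial is
  m_A(x) = Π_λ (x − λ)^{k_λ}
where k_λ is the size of the *largest* Jordan block for λ (equivalently, the smallest k with (A − λI)^k v = 0 for every generalised eigenvector v of λ).

  λ = 1: largest Jordan block has size 2, contributing (x − 1)^2

So m_A(x) = (x - 1)^2 = x^2 - 2*x + 1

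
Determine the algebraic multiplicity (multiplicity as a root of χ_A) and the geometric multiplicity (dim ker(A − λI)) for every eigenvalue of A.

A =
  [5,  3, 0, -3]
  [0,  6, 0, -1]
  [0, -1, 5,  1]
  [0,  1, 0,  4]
λ = 5: alg = 4, geom = 3

Step 1 — factor the characteristic polynomial to read off the algebraic multiplicities:
  χ_A(x) = (x - 5)^4

Step 2 — compute geometric multiplicities via the rank-nullity identity g(λ) = n − rank(A − λI):
  rank(A − (5)·I) = 1, so dim ker(A − (5)·I) = n − 1 = 3

Summary:
  λ = 5: algebraic multiplicity = 4, geometric multiplicity = 3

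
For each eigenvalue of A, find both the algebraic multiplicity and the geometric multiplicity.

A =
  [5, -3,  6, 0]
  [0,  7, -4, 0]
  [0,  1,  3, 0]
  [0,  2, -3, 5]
λ = 5: alg = 4, geom = 2

Step 1 — factor the characteristic polynomial to read off the algebraic multiplicities:
  χ_A(x) = (x - 5)^4

Step 2 — compute geometric multiplicities via the rank-nullity identity g(λ) = n − rank(A − λI):
  rank(A − (5)·I) = 2, so dim ker(A − (5)·I) = n − 2 = 2

Summary:
  λ = 5: algebraic multiplicity = 4, geometric multiplicity = 2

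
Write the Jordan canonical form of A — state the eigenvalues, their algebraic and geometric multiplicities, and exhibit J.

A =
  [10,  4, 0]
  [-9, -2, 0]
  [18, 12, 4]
J_2(4) ⊕ J_1(4)

The characteristic polynomial is
  det(x·I − A) = x^3 - 12*x^2 + 48*x - 64 = (x - 4)^3

Eigenvalues and multiplicities (the geometric multiplicity of λ is n − rank(A − λI), which equals the number of Jordan blocks for λ):
  λ = 4: algebraic multiplicity = 3, geometric multiplicity = 2

Determining the block sizes for each eigenvalue:
  λ = 4: 2 blocks summing to 3 forces exactly one block of size 2 and the rest size 1 → block sizes [2, 1]

Assembling the blocks gives a Jordan form
J =
  [4, 1, 0]
  [0, 4, 0]
  [0, 0, 4]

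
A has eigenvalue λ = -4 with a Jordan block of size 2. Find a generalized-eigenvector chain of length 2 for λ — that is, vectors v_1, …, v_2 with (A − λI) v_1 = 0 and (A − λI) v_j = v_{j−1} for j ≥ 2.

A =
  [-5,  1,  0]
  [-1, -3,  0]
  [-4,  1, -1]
A Jordan chain for λ = -4 of length 2:
v_1 = (1, 1, 1)ᵀ
v_2 = (0, 1, 0)ᵀ

Let N = A − (-4)·I. We want v_2 with N^2 v_2 = 0 but N^1 v_2 ≠ 0; then v_{j-1} := N · v_j for j = 2, …, 2.

Pick v_2 = (0, 1, 0)ᵀ.
Then v_1 = N · v_2 = (1, 1, 1)ᵀ.

Sanity check: (A − (-4)·I) v_1 = (0, 0, 0)ᵀ = 0. ✓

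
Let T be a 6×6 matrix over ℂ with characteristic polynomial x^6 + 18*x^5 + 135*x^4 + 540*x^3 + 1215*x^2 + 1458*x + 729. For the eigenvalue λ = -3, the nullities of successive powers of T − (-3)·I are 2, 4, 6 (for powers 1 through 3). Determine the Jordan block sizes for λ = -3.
Block sizes for λ = -3: [3, 3]

From the dimensions of kernels of powers, the number of Jordan blocks of size at least j is d_j − d_{j−1} where d_j = dim ker(N^j) (with d_0 = 0). Computing the differences gives [2, 2, 2].
The number of blocks of size exactly k is (#blocks of size ≥ k) − (#blocks of size ≥ k + 1), so the partition is: 2 block(s) of size 3.
In nonincreasing order the block sizes are [3, 3].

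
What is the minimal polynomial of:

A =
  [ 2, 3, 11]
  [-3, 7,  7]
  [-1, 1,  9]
x^3 - 18*x^2 + 108*x - 216

The characteristic polynomial is χ_A(x) = (x - 6)^3, so the eigenvalues are known. The minimal polynomial is
  m_A(x) = Π_λ (x − λ)^{k_λ}
where k_λ is the size of the *largest* Jordan block for λ (equivalently, the smallest k with (A − λI)^k v = 0 for every generalised eigenvector v of λ).

  λ = 6: largest Jordan block has size 3, contributing (x − 6)^3

So m_A(x) = (x - 6)^3 = x^3 - 18*x^2 + 108*x - 216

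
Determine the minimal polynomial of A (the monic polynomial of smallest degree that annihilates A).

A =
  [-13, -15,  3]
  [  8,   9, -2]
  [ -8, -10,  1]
x^2 + 2*x + 1

The characteristic polynomial is χ_A(x) = (x + 1)^3, so the eigenvalues are known. The minimal polynomial is
  m_A(x) = Π_λ (x − λ)^{k_λ}
where k_λ is the size of the *largest* Jordan block for λ (equivalently, the smallest k with (A − λI)^k v = 0 for every generalised eigenvector v of λ).

  λ = -1: largest Jordan block has size 2, contributing (x + 1)^2

So m_A(x) = (x + 1)^2 = x^2 + 2*x + 1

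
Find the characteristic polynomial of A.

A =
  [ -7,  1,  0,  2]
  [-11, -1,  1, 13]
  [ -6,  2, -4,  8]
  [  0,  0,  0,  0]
x^4 + 12*x^3 + 48*x^2 + 64*x

Expanding det(x·I − A) (e.g. by cofactor expansion or by noting that A is similar to its Jordan form J, which has the same characteristic polynomial as A) gives
  χ_A(x) = x^4 + 12*x^3 + 48*x^2 + 64*x
which factors as x*(x + 4)^3. The eigenvalues (with algebraic multiplicities) are λ = -4 with multiplicity 3, λ = 0 with multiplicity 1.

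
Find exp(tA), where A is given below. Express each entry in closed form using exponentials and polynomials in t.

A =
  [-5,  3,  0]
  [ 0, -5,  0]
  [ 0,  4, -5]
e^{tA} =
  [exp(-5*t), 3*t*exp(-5*t), 0]
  [0, exp(-5*t), 0]
  [0, 4*t*exp(-5*t), exp(-5*t)]

Strategy: write A = P · J · P⁻¹ where J is a Jordan canonical form, so e^{tA} = P · e^{tJ} · P⁻¹, and e^{tJ} can be computed block-by-block.

A has Jordan form
J =
  [-5,  1,  0]
  [ 0, -5,  0]
  [ 0,  0, -5]
(up to reordering of blocks).

Per-block formulas:
  For a 1×1 block at λ = -5: exp(t · [-5]) = [e^(-5t)].
  For a 2×2 Jordan block J_2(-5): exp(t · J_2(-5)) = e^(-5t)·(I + t·N), where N is the 2×2 nilpotent shift.

After assembling e^{tJ} and conjugating by P, we get:

e^{tA} =
  [exp(-5*t), 3*t*exp(-5*t), 0]
  [0, exp(-5*t), 0]
  [0, 4*t*exp(-5*t), exp(-5*t)]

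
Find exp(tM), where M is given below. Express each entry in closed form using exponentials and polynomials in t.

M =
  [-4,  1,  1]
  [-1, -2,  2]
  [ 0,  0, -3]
e^{tM} =
  [-t*exp(-3*t) + exp(-3*t), t*exp(-3*t), t^2*exp(-3*t)/2 + t*exp(-3*t)]
  [-t*exp(-3*t), t*exp(-3*t) + exp(-3*t), t^2*exp(-3*t)/2 + 2*t*exp(-3*t)]
  [0, 0, exp(-3*t)]

Strategy: write M = P · J · P⁻¹ where J is a Jordan canonical form, so e^{tM} = P · e^{tJ} · P⁻¹, and e^{tJ} can be computed block-by-block.

M has Jordan form
J =
  [-3,  1,  0]
  [ 0, -3,  1]
  [ 0,  0, -3]
(up to reordering of blocks).

Per-block formulas:
  For a 3×3 Jordan block J_3(-3): exp(t · J_3(-3)) = e^(-3t)·(I + t·N + (t^2/2)·N^2), where N is the 3×3 nilpotent shift.

After assembling e^{tJ} and conjugating by P, we get:

e^{tM} =
  [-t*exp(-3*t) + exp(-3*t), t*exp(-3*t), t^2*exp(-3*t)/2 + t*exp(-3*t)]
  [-t*exp(-3*t), t*exp(-3*t) + exp(-3*t), t^2*exp(-3*t)/2 + 2*t*exp(-3*t)]
  [0, 0, exp(-3*t)]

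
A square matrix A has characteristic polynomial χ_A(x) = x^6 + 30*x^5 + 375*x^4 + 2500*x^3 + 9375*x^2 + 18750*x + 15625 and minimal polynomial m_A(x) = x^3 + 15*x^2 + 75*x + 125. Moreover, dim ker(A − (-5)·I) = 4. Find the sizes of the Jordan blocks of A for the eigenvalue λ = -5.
Block sizes for λ = -5: [3, 1, 1, 1]

Step 1 — from the characteristic polynomial, algebraic multiplicity of λ = -5 is 6. From dim ker(A − (-5)·I) = 4, there are exactly 4 Jordan blocks for λ = -5.
Step 2 — from the minimal polynomial, the factor (x + 5)^3 tells us the largest block for λ = -5 has size 3.
Step 3 — with total size 6, 4 blocks, and largest block 3, the block sizes (in nonincreasing order) are [3, 1, 1, 1].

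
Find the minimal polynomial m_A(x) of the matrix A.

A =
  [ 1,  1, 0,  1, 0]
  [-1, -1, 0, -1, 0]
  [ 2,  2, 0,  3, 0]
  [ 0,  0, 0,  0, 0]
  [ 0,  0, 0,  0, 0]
x^2

The characteristic polynomial is χ_A(x) = x^5, so the eigenvalues are known. The minimal polynomial is
  m_A(x) = Π_λ (x − λ)^{k_λ}
where k_λ is the size of the *largest* Jordan block for λ (equivalently, the smallest k with (A − λI)^k v = 0 for every generalised eigenvector v of λ).

  λ = 0: largest Jordan block has size 2, contributing (x − 0)^2

So m_A(x) = x^2 = x^2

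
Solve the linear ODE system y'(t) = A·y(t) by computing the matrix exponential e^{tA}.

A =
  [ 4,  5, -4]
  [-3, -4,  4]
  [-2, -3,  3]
e^{tA} =
  [t^2*exp(t) + 3*t*exp(t) + exp(t), t^2*exp(t) + 5*t*exp(t), -4*t*exp(t)]
  [-t^2*exp(t) - 3*t*exp(t), -t^2*exp(t) - 5*t*exp(t) + exp(t), 4*t*exp(t)]
  [-t^2*exp(t)/2 - 2*t*exp(t), -t^2*exp(t)/2 - 3*t*exp(t), 2*t*exp(t) + exp(t)]

Strategy: write A = P · J · P⁻¹ where J is a Jordan canonical form, so e^{tA} = P · e^{tJ} · P⁻¹, and e^{tJ} can be computed block-by-block.

A has Jordan form
J =
  [1, 1, 0]
  [0, 1, 1]
  [0, 0, 1]
(up to reordering of blocks).

Per-block formulas:
  For a 3×3 Jordan block J_3(1): exp(t · J_3(1)) = e^(1t)·(I + t·N + (t^2/2)·N^2), where N is the 3×3 nilpotent shift.

After assembling e^{tJ} and conjugating by P, we get:

e^{tA} =
  [t^2*exp(t) + 3*t*exp(t) + exp(t), t^2*exp(t) + 5*t*exp(t), -4*t*exp(t)]
  [-t^2*exp(t) - 3*t*exp(t), -t^2*exp(t) - 5*t*exp(t) + exp(t), 4*t*exp(t)]
  [-t^2*exp(t)/2 - 2*t*exp(t), -t^2*exp(t)/2 - 3*t*exp(t), 2*t*exp(t) + exp(t)]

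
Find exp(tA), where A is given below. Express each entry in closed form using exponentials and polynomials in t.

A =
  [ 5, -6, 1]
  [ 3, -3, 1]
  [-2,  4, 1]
e^{tA} =
  [-2*t^2*exp(t) + 4*t*exp(t) + exp(t), 2*t^2*exp(t) - 6*t*exp(t), -t^2*exp(t) + t*exp(t)]
  [-t^2*exp(t) + 3*t*exp(t), t^2*exp(t) - 4*t*exp(t) + exp(t), -t^2*exp(t)/2 + t*exp(t)]
  [2*t^2*exp(t) - 2*t*exp(t), -2*t^2*exp(t) + 4*t*exp(t), t^2*exp(t) + exp(t)]

Strategy: write A = P · J · P⁻¹ where J is a Jordan canonical form, so e^{tA} = P · e^{tJ} · P⁻¹, and e^{tJ} can be computed block-by-block.

A has Jordan form
J =
  [1, 1, 0]
  [0, 1, 1]
  [0, 0, 1]
(up to reordering of blocks).

Per-block formulas:
  For a 3×3 Jordan block J_3(1): exp(t · J_3(1)) = e^(1t)·(I + t·N + (t^2/2)·N^2), where N is the 3×3 nilpotent shift.

After assembling e^{tJ} and conjugating by P, we get:

e^{tA} =
  [-2*t^2*exp(t) + 4*t*exp(t) + exp(t), 2*t^2*exp(t) - 6*t*exp(t), -t^2*exp(t) + t*exp(t)]
  [-t^2*exp(t) + 3*t*exp(t), t^2*exp(t) - 4*t*exp(t) + exp(t), -t^2*exp(t)/2 + t*exp(t)]
  [2*t^2*exp(t) - 2*t*exp(t), -2*t^2*exp(t) + 4*t*exp(t), t^2*exp(t) + exp(t)]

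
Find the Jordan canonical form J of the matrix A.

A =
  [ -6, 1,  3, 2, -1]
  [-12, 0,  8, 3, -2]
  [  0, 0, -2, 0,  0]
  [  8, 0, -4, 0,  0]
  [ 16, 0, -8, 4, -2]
J_3(-2) ⊕ J_1(-2) ⊕ J_1(-2)

The characteristic polynomial is
  det(x·I − A) = x^5 + 10*x^4 + 40*x^3 + 80*x^2 + 80*x + 32 = (x + 2)^5

Eigenvalues and multiplicities (the geometric multiplicity of λ is n − rank(A − λI), which equals the number of Jordan blocks for λ):
  λ = -2: algebraic multiplicity = 5, geometric multiplicity = 3

Determining the block sizes for each eigenvalue:
  λ = -2: with am = 5 and gm = 3, the partition is not yet determined (e.g. several partitions of 5 into 3 parts exist). Let N = A − (-2)·I. Computing rank(N^1) = 2, rank(N^2) = 1, rank(N^3) = 0; the number of blocks of size ≥ j is rank(N^{j−1}) − rank(N^j), giving [3, 1, 1]. So we have 1 block(s) of size 3, 2 block(s) of size 1 → block sizes [3, 1, 1]

Assembling the blocks gives a Jordan form
J =
  [-2,  1,  0,  0,  0]
  [ 0, -2,  1,  0,  0]
  [ 0,  0, -2,  0,  0]
  [ 0,  0,  0, -2,  0]
  [ 0,  0,  0,  0, -2]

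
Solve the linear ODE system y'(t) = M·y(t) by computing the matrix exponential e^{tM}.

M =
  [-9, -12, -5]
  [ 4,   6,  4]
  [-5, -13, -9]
e^{tM} =
  [t^2*exp(-4*t) - 5*t*exp(-4*t) + exp(-4*t), 5*t^2*exp(-4*t)/2 - 12*t*exp(-4*t), t^2*exp(-4*t) - 5*t*exp(-4*t)]
  [4*t*exp(-4*t), 10*t*exp(-4*t) + exp(-4*t), 4*t*exp(-4*t)]
  [-t^2*exp(-4*t) - 5*t*exp(-4*t), -5*t^2*exp(-4*t)/2 - 13*t*exp(-4*t), -t^2*exp(-4*t) - 5*t*exp(-4*t) + exp(-4*t)]

Strategy: write M = P · J · P⁻¹ where J is a Jordan canonical form, so e^{tM} = P · e^{tJ} · P⁻¹, and e^{tJ} can be computed block-by-block.

M has Jordan form
J =
  [-4,  1,  0]
  [ 0, -4,  1]
  [ 0,  0, -4]
(up to reordering of blocks).

Per-block formulas:
  For a 3×3 Jordan block J_3(-4): exp(t · J_3(-4)) = e^(-4t)·(I + t·N + (t^2/2)·N^2), where N is the 3×3 nilpotent shift.

After assembling e^{tJ} and conjugating by P, we get:

e^{tM} =
  [t^2*exp(-4*t) - 5*t*exp(-4*t) + exp(-4*t), 5*t^2*exp(-4*t)/2 - 12*t*exp(-4*t), t^2*exp(-4*t) - 5*t*exp(-4*t)]
  [4*t*exp(-4*t), 10*t*exp(-4*t) + exp(-4*t), 4*t*exp(-4*t)]
  [-t^2*exp(-4*t) - 5*t*exp(-4*t), -5*t^2*exp(-4*t)/2 - 13*t*exp(-4*t), -t^2*exp(-4*t) - 5*t*exp(-4*t) + exp(-4*t)]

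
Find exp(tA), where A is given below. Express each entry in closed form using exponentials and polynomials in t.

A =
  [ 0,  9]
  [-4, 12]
e^{tA} =
  [-6*t*exp(6*t) + exp(6*t), 9*t*exp(6*t)]
  [-4*t*exp(6*t), 6*t*exp(6*t) + exp(6*t)]

Strategy: write A = P · J · P⁻¹ where J is a Jordan canonical form, so e^{tA} = P · e^{tJ} · P⁻¹, and e^{tJ} can be computed block-by-block.

A has Jordan form
J =
  [6, 1]
  [0, 6]
(up to reordering of blocks).

Per-block formulas:
  For a 2×2 Jordan block J_2(6): exp(t · J_2(6)) = e^(6t)·(I + t·N), where N is the 2×2 nilpotent shift.

After assembling e^{tJ} and conjugating by P, we get:

e^{tA} =
  [-6*t*exp(6*t) + exp(6*t), 9*t*exp(6*t)]
  [-4*t*exp(6*t), 6*t*exp(6*t) + exp(6*t)]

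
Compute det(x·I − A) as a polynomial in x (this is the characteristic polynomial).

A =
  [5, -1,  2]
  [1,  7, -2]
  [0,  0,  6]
x^3 - 18*x^2 + 108*x - 216

Expanding det(x·I − A) (e.g. by cofactor expansion or by noting that A is similar to its Jordan form J, which has the same characteristic polynomial as A) gives
  χ_A(x) = x^3 - 18*x^2 + 108*x - 216
which factors as (x - 6)^3. The eigenvalues (with algebraic multiplicities) are λ = 6 with multiplicity 3.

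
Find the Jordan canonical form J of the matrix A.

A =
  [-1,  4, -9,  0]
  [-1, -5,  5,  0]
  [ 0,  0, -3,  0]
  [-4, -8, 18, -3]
J_3(-3) ⊕ J_1(-3)

The characteristic polynomial is
  det(x·I − A) = x^4 + 12*x^3 + 54*x^2 + 108*x + 81 = (x + 3)^4

Eigenvalues and multiplicities (the geometric multiplicity of λ is n − rank(A − λI), which equals the number of Jordan blocks for λ):
  λ = -3: algebraic multiplicity = 4, geometric multiplicity = 2

Determining the block sizes for each eigenvalue:
  λ = -3: with am = 4 and gm = 2, the partition is not yet determined (e.g. several partitions of 4 into 2 parts exist). Let N = A − (-3)·I. Computing rank(N^1) = 2, rank(N^2) = 1, rank(N^3) = 0; the number of blocks of size ≥ j is rank(N^{j−1}) − rank(N^j), giving [2, 1, 1]. So we have 1 block(s) of size 3, 1 block(s) of size 1 → block sizes [3, 1]

Assembling the blocks gives a Jordan form
J =
  [-3,  1,  0,  0]
  [ 0, -3,  1,  0]
  [ 0,  0, -3,  0]
  [ 0,  0,  0, -3]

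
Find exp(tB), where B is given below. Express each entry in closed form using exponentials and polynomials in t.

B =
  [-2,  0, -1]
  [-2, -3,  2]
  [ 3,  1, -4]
e^{tB} =
  [-t^2*exp(-3*t) + t*exp(-3*t) + exp(-3*t), -t^2*exp(-3*t)/2, -t*exp(-3*t)]
  [2*t^2*exp(-3*t) - 2*t*exp(-3*t), t^2*exp(-3*t) + exp(-3*t), 2*t*exp(-3*t)]
  [-t^2*exp(-3*t) + 3*t*exp(-3*t), -t^2*exp(-3*t)/2 + t*exp(-3*t), -t*exp(-3*t) + exp(-3*t)]

Strategy: write B = P · J · P⁻¹ where J is a Jordan canonical form, so e^{tB} = P · e^{tJ} · P⁻¹, and e^{tJ} can be computed block-by-block.

B has Jordan form
J =
  [-3,  1,  0]
  [ 0, -3,  1]
  [ 0,  0, -3]
(up to reordering of blocks).

Per-block formulas:
  For a 3×3 Jordan block J_3(-3): exp(t · J_3(-3)) = e^(-3t)·(I + t·N + (t^2/2)·N^2), where N is the 3×3 nilpotent shift.

After assembling e^{tJ} and conjugating by P, we get:

e^{tB} =
  [-t^2*exp(-3*t) + t*exp(-3*t) + exp(-3*t), -t^2*exp(-3*t)/2, -t*exp(-3*t)]
  [2*t^2*exp(-3*t) - 2*t*exp(-3*t), t^2*exp(-3*t) + exp(-3*t), 2*t*exp(-3*t)]
  [-t^2*exp(-3*t) + 3*t*exp(-3*t), -t^2*exp(-3*t)/2 + t*exp(-3*t), -t*exp(-3*t) + exp(-3*t)]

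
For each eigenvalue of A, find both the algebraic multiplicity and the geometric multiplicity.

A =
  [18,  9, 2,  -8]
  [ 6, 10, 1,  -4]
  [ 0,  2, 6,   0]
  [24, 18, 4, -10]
λ = 6: alg = 4, geom = 2

Step 1 — factor the characteristic polynomial to read off the algebraic multiplicities:
  χ_A(x) = (x - 6)^4

Step 2 — compute geometric multiplicities via the rank-nullity identity g(λ) = n − rank(A − λI):
  rank(A − (6)·I) = 2, so dim ker(A − (6)·I) = n − 2 = 2

Summary:
  λ = 6: algebraic multiplicity = 4, geometric multiplicity = 2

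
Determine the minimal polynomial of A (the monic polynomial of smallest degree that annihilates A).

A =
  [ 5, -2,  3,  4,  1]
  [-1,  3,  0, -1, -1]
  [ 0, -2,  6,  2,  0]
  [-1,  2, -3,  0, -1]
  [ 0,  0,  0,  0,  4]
x^2 - 7*x + 12

The characteristic polynomial is χ_A(x) = (x - 4)^3*(x - 3)^2, so the eigenvalues are known. The minimal polynomial is
  m_A(x) = Π_λ (x − λ)^{k_λ}
where k_λ is the size of the *largest* Jordan block for λ (equivalently, the smallest k with (A − λI)^k v = 0 for every generalised eigenvector v of λ).

  λ = 3: largest Jordan block has size 1, contributing (x − 3)
  λ = 4: largest Jordan block has size 1, contributing (x − 4)

So m_A(x) = (x - 4)*(x - 3) = x^2 - 7*x + 12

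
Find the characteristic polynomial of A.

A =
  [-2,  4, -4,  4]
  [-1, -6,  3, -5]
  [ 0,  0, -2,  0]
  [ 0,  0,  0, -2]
x^4 + 12*x^3 + 52*x^2 + 96*x + 64

Expanding det(x·I − A) (e.g. by cofactor expansion or by noting that A is similar to its Jordan form J, which has the same characteristic polynomial as A) gives
  χ_A(x) = x^4 + 12*x^3 + 52*x^2 + 96*x + 64
which factors as (x + 2)^2*(x + 4)^2. The eigenvalues (with algebraic multiplicities) are λ = -4 with multiplicity 2, λ = -2 with multiplicity 2.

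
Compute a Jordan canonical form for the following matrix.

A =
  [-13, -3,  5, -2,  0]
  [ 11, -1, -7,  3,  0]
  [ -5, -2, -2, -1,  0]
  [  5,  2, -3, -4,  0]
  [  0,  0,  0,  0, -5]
J_3(-5) ⊕ J_1(-5) ⊕ J_1(-5)

The characteristic polynomial is
  det(x·I − A) = x^5 + 25*x^4 + 250*x^3 + 1250*x^2 + 3125*x + 3125 = (x + 5)^5

Eigenvalues and multiplicities (the geometric multiplicity of λ is n − rank(A − λI), which equals the number of Jordan blocks for λ):
  λ = -5: algebraic multiplicity = 5, geometric multiplicity = 3

Determining the block sizes for each eigenvalue:
  λ = -5: with am = 5 and gm = 3, the partition is not yet determined (e.g. several partitions of 5 into 3 parts exist). Let N = A − (-5)·I. Computing rank(N^1) = 2, rank(N^2) = 1, rank(N^3) = 0; the number of blocks of size ≥ j is rank(N^{j−1}) − rank(N^j), giving [3, 1, 1]. So we have 1 block(s) of size 3, 2 block(s) of size 1 → block sizes [3, 1, 1]

Assembling the blocks gives a Jordan form
J =
  [-5,  1,  0,  0,  0]
  [ 0, -5,  1,  0,  0]
  [ 0,  0, -5,  0,  0]
  [ 0,  0,  0, -5,  0]
  [ 0,  0,  0,  0, -5]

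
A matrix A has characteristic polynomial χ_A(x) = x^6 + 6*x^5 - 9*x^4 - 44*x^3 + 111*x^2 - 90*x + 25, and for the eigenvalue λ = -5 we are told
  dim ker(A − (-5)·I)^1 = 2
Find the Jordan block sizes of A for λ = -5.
Block sizes for λ = -5: [1, 1]

From the dimensions of kernels of powers, the number of Jordan blocks of size at least j is d_j − d_{j−1} where d_j = dim ker(N^j) (with d_0 = 0). Computing the differences gives [2].
The number of blocks of size exactly k is (#blocks of size ≥ k) − (#blocks of size ≥ k + 1), so the partition is: 2 block(s) of size 1.
In nonincreasing order the block sizes are [1, 1].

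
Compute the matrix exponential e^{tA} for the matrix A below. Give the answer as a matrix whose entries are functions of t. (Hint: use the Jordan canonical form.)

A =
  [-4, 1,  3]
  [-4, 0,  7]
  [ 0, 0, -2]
e^{tA} =
  [-2*t*exp(-2*t) + exp(-2*t), t*exp(-2*t), t^2*exp(-2*t)/2 + 3*t*exp(-2*t)]
  [-4*t*exp(-2*t), 2*t*exp(-2*t) + exp(-2*t), t^2*exp(-2*t) + 7*t*exp(-2*t)]
  [0, 0, exp(-2*t)]

Strategy: write A = P · J · P⁻¹ where J is a Jordan canonical form, so e^{tA} = P · e^{tJ} · P⁻¹, and e^{tJ} can be computed block-by-block.

A has Jordan form
J =
  [-2,  1,  0]
  [ 0, -2,  1]
  [ 0,  0, -2]
(up to reordering of blocks).

Per-block formulas:
  For a 3×3 Jordan block J_3(-2): exp(t · J_3(-2)) = e^(-2t)·(I + t·N + (t^2/2)·N^2), where N is the 3×3 nilpotent shift.

After assembling e^{tJ} and conjugating by P, we get:

e^{tA} =
  [-2*t*exp(-2*t) + exp(-2*t), t*exp(-2*t), t^2*exp(-2*t)/2 + 3*t*exp(-2*t)]
  [-4*t*exp(-2*t), 2*t*exp(-2*t) + exp(-2*t), t^2*exp(-2*t) + 7*t*exp(-2*t)]
  [0, 0, exp(-2*t)]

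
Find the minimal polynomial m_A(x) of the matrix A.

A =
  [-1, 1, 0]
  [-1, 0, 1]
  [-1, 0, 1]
x^3

The characteristic polynomial is χ_A(x) = x^3, so the eigenvalues are known. The minimal polynomial is
  m_A(x) = Π_λ (x − λ)^{k_λ}
where k_λ is the size of the *largest* Jordan block for λ (equivalently, the smallest k with (A − λI)^k v = 0 for every generalised eigenvector v of λ).

  λ = 0: largest Jordan block has size 3, contributing (x − 0)^3

So m_A(x) = x^3 = x^3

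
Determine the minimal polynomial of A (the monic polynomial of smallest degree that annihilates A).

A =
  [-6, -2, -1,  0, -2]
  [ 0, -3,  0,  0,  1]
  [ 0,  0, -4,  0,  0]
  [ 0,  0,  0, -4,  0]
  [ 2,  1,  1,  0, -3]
x^3 + 12*x^2 + 48*x + 64

The characteristic polynomial is χ_A(x) = (x + 4)^5, so the eigenvalues are known. The minimal polynomial is
  m_A(x) = Π_λ (x − λ)^{k_λ}
where k_λ is the size of the *largest* Jordan block for λ (equivalently, the smallest k with (A − λI)^k v = 0 for every generalised eigenvector v of λ).

  λ = -4: largest Jordan block has size 3, contributing (x + 4)^3

So m_A(x) = (x + 4)^3 = x^3 + 12*x^2 + 48*x + 64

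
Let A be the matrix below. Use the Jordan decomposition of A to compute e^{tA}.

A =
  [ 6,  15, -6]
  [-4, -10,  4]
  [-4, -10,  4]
e^{tA} =
  [6*t + 1, 15*t, -6*t]
  [-4*t, 1 - 10*t, 4*t]
  [-4*t, -10*t, 4*t + 1]

Strategy: write A = P · J · P⁻¹ where J is a Jordan canonical form, so e^{tA} = P · e^{tJ} · P⁻¹, and e^{tJ} can be computed block-by-block.

A has Jordan form
J =
  [0, 1, 0]
  [0, 0, 0]
  [0, 0, 0]
(up to reordering of blocks).

Per-block formulas:
  For a 2×2 Jordan block J_2(0): exp(t · J_2(0)) = e^(0t)·(I + t·N), where N is the 2×2 nilpotent shift.
  For a 1×1 block at λ = 0: exp(t · [0]) = [e^(0t)].

After assembling e^{tJ} and conjugating by P, we get:

e^{tA} =
  [6*t + 1, 15*t, -6*t]
  [-4*t, 1 - 10*t, 4*t]
  [-4*t, -10*t, 4*t + 1]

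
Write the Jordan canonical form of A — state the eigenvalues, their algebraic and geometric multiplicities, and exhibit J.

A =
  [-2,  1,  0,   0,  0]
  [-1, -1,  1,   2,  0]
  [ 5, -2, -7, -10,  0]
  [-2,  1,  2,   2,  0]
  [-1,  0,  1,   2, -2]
J_3(-2) ⊕ J_1(-2) ⊕ J_1(-2)

The characteristic polynomial is
  det(x·I − A) = x^5 + 10*x^4 + 40*x^3 + 80*x^2 + 80*x + 32 = (x + 2)^5

Eigenvalues and multiplicities (the geometric multiplicity of λ is n − rank(A − λI), which equals the number of Jordan blocks for λ):
  λ = -2: algebraic multiplicity = 5, geometric multiplicity = 3

Determining the block sizes for each eigenvalue:
  λ = -2: with am = 5 and gm = 3, the partition is not yet determined (e.g. several partitions of 5 into 3 parts exist). Let N = A − (-2)·I. Computing rank(N^1) = 2, rank(N^2) = 1, rank(N^3) = 0; the number of blocks of size ≥ j is rank(N^{j−1}) − rank(N^j), giving [3, 1, 1]. So we have 1 block(s) of size 3, 2 block(s) of size 1 → block sizes [3, 1, 1]

Assembling the blocks gives a Jordan form
J =
  [-2,  1,  0,  0,  0]
  [ 0, -2,  1,  0,  0]
  [ 0,  0, -2,  0,  0]
  [ 0,  0,  0, -2,  0]
  [ 0,  0,  0,  0, -2]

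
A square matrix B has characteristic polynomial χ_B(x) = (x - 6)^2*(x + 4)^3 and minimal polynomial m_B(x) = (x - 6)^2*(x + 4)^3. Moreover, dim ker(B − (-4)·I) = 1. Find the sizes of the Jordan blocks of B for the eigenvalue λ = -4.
Block sizes for λ = -4: [3]

Step 1 — from the characteristic polynomial, algebraic multiplicity of λ = -4 is 3. From dim ker(B − (-4)·I) = 1, there are exactly 1 Jordan blocks for λ = -4.
Step 2 — from the minimal polynomial, the factor (x + 4)^3 tells us the largest block for λ = -4 has size 3.
Step 3 — with total size 3, 1 blocks, and largest block 3, the block sizes (in nonincreasing order) are [3].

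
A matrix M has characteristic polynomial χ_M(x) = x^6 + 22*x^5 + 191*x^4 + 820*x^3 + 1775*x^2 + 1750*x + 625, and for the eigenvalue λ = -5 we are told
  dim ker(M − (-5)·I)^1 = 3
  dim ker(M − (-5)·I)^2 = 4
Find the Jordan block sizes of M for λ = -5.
Block sizes for λ = -5: [2, 1, 1]

From the dimensions of kernels of powers, the number of Jordan blocks of size at least j is d_j − d_{j−1} where d_j = dim ker(N^j) (with d_0 = 0). Computing the differences gives [3, 1].
The number of blocks of size exactly k is (#blocks of size ≥ k) − (#blocks of size ≥ k + 1), so the partition is: 2 block(s) of size 1, 1 block(s) of size 2.
In nonincreasing order the block sizes are [2, 1, 1].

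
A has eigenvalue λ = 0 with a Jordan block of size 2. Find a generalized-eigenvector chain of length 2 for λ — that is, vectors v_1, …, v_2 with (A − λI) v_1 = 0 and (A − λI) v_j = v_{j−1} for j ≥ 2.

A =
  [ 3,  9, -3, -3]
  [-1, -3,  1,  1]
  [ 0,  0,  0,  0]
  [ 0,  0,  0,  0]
A Jordan chain for λ = 0 of length 2:
v_1 = (3, -1, 0, 0)ᵀ
v_2 = (1, 0, 0, 0)ᵀ

Let N = A − (0)·I. We want v_2 with N^2 v_2 = 0 but N^1 v_2 ≠ 0; then v_{j-1} := N · v_j for j = 2, …, 2.

Pick v_2 = (1, 0, 0, 0)ᵀ.
Then v_1 = N · v_2 = (3, -1, 0, 0)ᵀ.

Sanity check: (A − (0)·I) v_1 = (0, 0, 0, 0)ᵀ = 0. ✓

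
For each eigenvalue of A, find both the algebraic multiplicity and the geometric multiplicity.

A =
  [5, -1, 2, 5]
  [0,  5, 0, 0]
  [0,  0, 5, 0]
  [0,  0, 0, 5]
λ = 5: alg = 4, geom = 3

Step 1 — factor the characteristic polynomial to read off the algebraic multiplicities:
  χ_A(x) = (x - 5)^4

Step 2 — compute geometric multiplicities via the rank-nullity identity g(λ) = n − rank(A − λI):
  rank(A − (5)·I) = 1, so dim ker(A − (5)·I) = n − 1 = 3

Summary:
  λ = 5: algebraic multiplicity = 4, geometric multiplicity = 3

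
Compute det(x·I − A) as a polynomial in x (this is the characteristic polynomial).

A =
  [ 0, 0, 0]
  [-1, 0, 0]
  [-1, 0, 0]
x^3

Expanding det(x·I − A) (e.g. by cofactor expansion or by noting that A is similar to its Jordan form J, which has the same characteristic polynomial as A) gives
  χ_A(x) = x^3
which factors as x^3. The eigenvalues (with algebraic multiplicities) are λ = 0 with multiplicity 3.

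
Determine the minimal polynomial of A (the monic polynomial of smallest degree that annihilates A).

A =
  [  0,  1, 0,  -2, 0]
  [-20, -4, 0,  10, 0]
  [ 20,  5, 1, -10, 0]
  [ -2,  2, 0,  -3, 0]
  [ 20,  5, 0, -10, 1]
x^3 + 7*x^2 + 8*x - 16

The characteristic polynomial is χ_A(x) = (x - 1)^3*(x + 4)^2, so the eigenvalues are known. The minimal polynomial is
  m_A(x) = Π_λ (x − λ)^{k_λ}
where k_λ is the size of the *largest* Jordan block for λ (equivalently, the smallest k with (A − λI)^k v = 0 for every generalised eigenvector v of λ).

  λ = -4: largest Jordan block has size 2, contributing (x + 4)^2
  λ = 1: largest Jordan block has size 1, contributing (x − 1)

So m_A(x) = (x - 1)*(x + 4)^2 = x^3 + 7*x^2 + 8*x - 16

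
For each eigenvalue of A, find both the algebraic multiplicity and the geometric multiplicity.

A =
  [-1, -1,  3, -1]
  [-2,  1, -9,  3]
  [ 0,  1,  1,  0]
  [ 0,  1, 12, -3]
λ = -1: alg = 3, geom = 1; λ = 1: alg = 1, geom = 1

Step 1 — factor the characteristic polynomial to read off the algebraic multiplicities:
  χ_A(x) = (x - 1)*(x + 1)^3

Step 2 — compute geometric multiplicities via the rank-nullity identity g(λ) = n − rank(A − λI):
  rank(A − (-1)·I) = 3, so dim ker(A − (-1)·I) = n − 3 = 1
  rank(A − (1)·I) = 3, so dim ker(A − (1)·I) = n − 3 = 1

Summary:
  λ = -1: algebraic multiplicity = 3, geometric multiplicity = 1
  λ = 1: algebraic multiplicity = 1, geometric multiplicity = 1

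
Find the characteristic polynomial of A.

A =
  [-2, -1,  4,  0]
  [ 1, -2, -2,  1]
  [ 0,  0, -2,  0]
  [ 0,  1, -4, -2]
x^4 + 8*x^3 + 24*x^2 + 32*x + 16

Expanding det(x·I − A) (e.g. by cofactor expansion or by noting that A is similar to its Jordan form J, which has the same characteristic polynomial as A) gives
  χ_A(x) = x^4 + 8*x^3 + 24*x^2 + 32*x + 16
which factors as (x + 2)^4. The eigenvalues (with algebraic multiplicities) are λ = -2 with multiplicity 4.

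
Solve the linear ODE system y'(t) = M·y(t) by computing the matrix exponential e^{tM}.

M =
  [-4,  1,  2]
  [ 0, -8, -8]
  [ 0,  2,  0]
e^{tM} =
  [exp(-4*t), t*exp(-4*t), 2*t*exp(-4*t)]
  [0, -4*t*exp(-4*t) + exp(-4*t), -8*t*exp(-4*t)]
  [0, 2*t*exp(-4*t), 4*t*exp(-4*t) + exp(-4*t)]

Strategy: write M = P · J · P⁻¹ where J is a Jordan canonical form, so e^{tM} = P · e^{tJ} · P⁻¹, and e^{tJ} can be computed block-by-block.

M has Jordan form
J =
  [-4,  1,  0]
  [ 0, -4,  0]
  [ 0,  0, -4]
(up to reordering of blocks).

Per-block formulas:
  For a 1×1 block at λ = -4: exp(t · [-4]) = [e^(-4t)].
  For a 2×2 Jordan block J_2(-4): exp(t · J_2(-4)) = e^(-4t)·(I + t·N), where N is the 2×2 nilpotent shift.

After assembling e^{tJ} and conjugating by P, we get:

e^{tM} =
  [exp(-4*t), t*exp(-4*t), 2*t*exp(-4*t)]
  [0, -4*t*exp(-4*t) + exp(-4*t), -8*t*exp(-4*t)]
  [0, 2*t*exp(-4*t), 4*t*exp(-4*t) + exp(-4*t)]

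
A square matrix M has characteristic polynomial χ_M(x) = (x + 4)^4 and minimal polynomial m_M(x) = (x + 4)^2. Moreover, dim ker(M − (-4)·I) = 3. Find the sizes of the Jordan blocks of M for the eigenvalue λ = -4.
Block sizes for λ = -4: [2, 1, 1]

Step 1 — from the characteristic polynomial, algebraic multiplicity of λ = -4 is 4. From dim ker(M − (-4)·I) = 3, there are exactly 3 Jordan blocks for λ = -4.
Step 2 — from the minimal polynomial, the factor (x + 4)^2 tells us the largest block for λ = -4 has size 2.
Step 3 — with total size 4, 3 blocks, and largest block 2, the block sizes (in nonincreasing order) are [2, 1, 1].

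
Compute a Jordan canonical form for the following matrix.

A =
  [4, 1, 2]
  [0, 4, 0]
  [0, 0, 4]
J_2(4) ⊕ J_1(4)

The characteristic polynomial is
  det(x·I − A) = x^3 - 12*x^2 + 48*x - 64 = (x - 4)^3

Eigenvalues and multiplicities (the geometric multiplicity of λ is n − rank(A − λI), which equals the number of Jordan blocks for λ):
  λ = 4: algebraic multiplicity = 3, geometric multiplicity = 2

Determining the block sizes for each eigenvalue:
  λ = 4: 2 blocks summing to 3 forces exactly one block of size 2 and the rest size 1 → block sizes [2, 1]

Assembling the blocks gives a Jordan form
J =
  [4, 1, 0]
  [0, 4, 0]
  [0, 0, 4]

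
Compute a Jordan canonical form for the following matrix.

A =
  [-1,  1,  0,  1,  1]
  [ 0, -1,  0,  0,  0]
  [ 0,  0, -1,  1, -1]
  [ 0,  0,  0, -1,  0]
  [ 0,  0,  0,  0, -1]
J_2(-1) ⊕ J_2(-1) ⊕ J_1(-1)

The characteristic polynomial is
  det(x·I − A) = x^5 + 5*x^4 + 10*x^3 + 10*x^2 + 5*x + 1 = (x + 1)^5

Eigenvalues and multiplicities (the geometric multiplicity of λ is n − rank(A − λI), which equals the number of Jordan blocks for λ):
  λ = -1: algebraic multiplicity = 5, geometric multiplicity = 3

Determining the block sizes for each eigenvalue:
  λ = -1: with am = 5 and gm = 3, the partition is not yet determined (e.g. several partitions of 5 into 3 parts exist). Let N = A − (-1)·I. Computing rank(N^1) = 2, rank(N^2) = 0; the number of blocks of size ≥ j is rank(N^{j−1}) − rank(N^j), giving [3, 2]. So we have 2 block(s) of size 2, 1 block(s) of size 1 → block sizes [2, 2, 1]

Assembling the blocks gives a Jordan form
J =
  [-1,  1,  0,  0,  0]
  [ 0, -1,  0,  0,  0]
  [ 0,  0, -1,  1,  0]
  [ 0,  0,  0, -1,  0]
  [ 0,  0,  0,  0, -1]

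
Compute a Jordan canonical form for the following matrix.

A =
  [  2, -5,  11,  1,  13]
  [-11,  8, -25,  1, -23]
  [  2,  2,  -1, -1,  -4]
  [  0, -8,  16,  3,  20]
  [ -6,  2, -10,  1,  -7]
J_2(1) ⊕ J_2(1) ⊕ J_1(1)

The characteristic polynomial is
  det(x·I − A) = x^5 - 5*x^4 + 10*x^3 - 10*x^2 + 5*x - 1 = (x - 1)^5

Eigenvalues and multiplicities (the geometric multiplicity of λ is n − rank(A − λI), which equals the number of Jordan blocks for λ):
  λ = 1: algebraic multiplicity = 5, geometric multiplicity = 3

Determining the block sizes for each eigenvalue:
  λ = 1: with am = 5 and gm = 3, the partition is not yet determined (e.g. several partitions of 5 into 3 parts exist). Let N = A − (1)·I. Computing rank(N^1) = 2, rank(N^2) = 0; the number of blocks of size ≥ j is rank(N^{j−1}) − rank(N^j), giving [3, 2]. So we have 2 block(s) of size 2, 1 block(s) of size 1 → block sizes [2, 2, 1]

Assembling the blocks gives a Jordan form
J =
  [1, 1, 0, 0, 0]
  [0, 1, 0, 0, 0]
  [0, 0, 1, 1, 0]
  [0, 0, 0, 1, 0]
  [0, 0, 0, 0, 1]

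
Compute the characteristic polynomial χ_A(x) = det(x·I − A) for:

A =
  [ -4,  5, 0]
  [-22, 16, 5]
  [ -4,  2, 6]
x^3 - 18*x^2 + 108*x - 216

Expanding det(x·I − A) (e.g. by cofactor expansion or by noting that A is similar to its Jordan form J, which has the same characteristic polynomial as A) gives
  χ_A(x) = x^3 - 18*x^2 + 108*x - 216
which factors as (x - 6)^3. The eigenvalues (with algebraic multiplicities) are λ = 6 with multiplicity 3.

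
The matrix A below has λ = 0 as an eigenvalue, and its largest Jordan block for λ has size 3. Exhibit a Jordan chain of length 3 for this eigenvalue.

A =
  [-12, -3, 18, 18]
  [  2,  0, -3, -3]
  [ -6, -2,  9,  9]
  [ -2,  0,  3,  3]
A Jordan chain for λ = 0 of length 3:
v_1 = (-6, 0, -4, 0)ᵀ
v_2 = (-12, 2, -6, -2)ᵀ
v_3 = (1, 0, 0, 0)ᵀ

Let N = A − (0)·I. We want v_3 with N^3 v_3 = 0 but N^2 v_3 ≠ 0; then v_{j-1} := N · v_j for j = 3, …, 2.

Pick v_3 = (1, 0, 0, 0)ᵀ.
Then v_2 = N · v_3 = (-12, 2, -6, -2)ᵀ.
Then v_1 = N · v_2 = (-6, 0, -4, 0)ᵀ.

Sanity check: (A − (0)·I) v_1 = (0, 0, 0, 0)ᵀ = 0. ✓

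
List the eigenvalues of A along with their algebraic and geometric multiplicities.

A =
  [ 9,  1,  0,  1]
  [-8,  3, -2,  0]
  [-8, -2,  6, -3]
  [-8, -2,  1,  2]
λ = 5: alg = 4, geom = 2

Step 1 — factor the characteristic polynomial to read off the algebraic multiplicities:
  χ_A(x) = (x - 5)^4

Step 2 — compute geometric multiplicities via the rank-nullity identity g(λ) = n − rank(A − λI):
  rank(A − (5)·I) = 2, so dim ker(A − (5)·I) = n − 2 = 2

Summary:
  λ = 5: algebraic multiplicity = 4, geometric multiplicity = 2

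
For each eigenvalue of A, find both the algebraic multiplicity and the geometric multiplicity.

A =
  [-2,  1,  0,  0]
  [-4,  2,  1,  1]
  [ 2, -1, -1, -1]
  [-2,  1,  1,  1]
λ = 0: alg = 4, geom = 2

Step 1 — factor the characteristic polynomial to read off the algebraic multiplicities:
  χ_A(x) = x^4

Step 2 — compute geometric multiplicities via the rank-nullity identity g(λ) = n − rank(A − λI):
  rank(A − (0)·I) = 2, so dim ker(A − (0)·I) = n − 2 = 2

Summary:
  λ = 0: algebraic multiplicity = 4, geometric multiplicity = 2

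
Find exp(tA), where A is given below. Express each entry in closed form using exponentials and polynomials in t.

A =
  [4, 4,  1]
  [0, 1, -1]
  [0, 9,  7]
e^{tA} =
  [exp(4*t), -3*t^2*exp(4*t)/2 + 4*t*exp(4*t), -t^2*exp(4*t)/2 + t*exp(4*t)]
  [0, -3*t*exp(4*t) + exp(4*t), -t*exp(4*t)]
  [0, 9*t*exp(4*t), 3*t*exp(4*t) + exp(4*t)]

Strategy: write A = P · J · P⁻¹ where J is a Jordan canonical form, so e^{tA} = P · e^{tJ} · P⁻¹, and e^{tJ} can be computed block-by-block.

A has Jordan form
J =
  [4, 1, 0]
  [0, 4, 1]
  [0, 0, 4]
(up to reordering of blocks).

Per-block formulas:
  For a 3×3 Jordan block J_3(4): exp(t · J_3(4)) = e^(4t)·(I + t·N + (t^2/2)·N^2), where N is the 3×3 nilpotent shift.

After assembling e^{tJ} and conjugating by P, we get:

e^{tA} =
  [exp(4*t), -3*t^2*exp(4*t)/2 + 4*t*exp(4*t), -t^2*exp(4*t)/2 + t*exp(4*t)]
  [0, -3*t*exp(4*t) + exp(4*t), -t*exp(4*t)]
  [0, 9*t*exp(4*t), 3*t*exp(4*t) + exp(4*t)]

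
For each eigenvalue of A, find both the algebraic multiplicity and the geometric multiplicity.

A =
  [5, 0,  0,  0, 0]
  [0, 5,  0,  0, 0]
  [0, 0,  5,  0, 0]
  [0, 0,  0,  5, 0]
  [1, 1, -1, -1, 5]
λ = 5: alg = 5, geom = 4

Step 1 — factor the characteristic polynomial to read off the algebraic multiplicities:
  χ_A(x) = (x - 5)^5

Step 2 — compute geometric multiplicities via the rank-nullity identity g(λ) = n − rank(A − λI):
  rank(A − (5)·I) = 1, so dim ker(A − (5)·I) = n − 1 = 4

Summary:
  λ = 5: algebraic multiplicity = 5, geometric multiplicity = 4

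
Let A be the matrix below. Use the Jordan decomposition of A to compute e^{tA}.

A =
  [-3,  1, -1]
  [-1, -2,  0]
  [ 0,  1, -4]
e^{tA} =
  [-t^2*exp(-3*t)/2 + exp(-3*t), t*exp(-3*t), t^2*exp(-3*t)/2 - t*exp(-3*t)]
  [-t^2*exp(-3*t)/2 - t*exp(-3*t), t*exp(-3*t) + exp(-3*t), t^2*exp(-3*t)/2]
  [-t^2*exp(-3*t)/2, t*exp(-3*t), t^2*exp(-3*t)/2 - t*exp(-3*t) + exp(-3*t)]

Strategy: write A = P · J · P⁻¹ where J is a Jordan canonical form, so e^{tA} = P · e^{tJ} · P⁻¹, and e^{tJ} can be computed block-by-block.

A has Jordan form
J =
  [-3,  1,  0]
  [ 0, -3,  1]
  [ 0,  0, -3]
(up to reordering of blocks).

Per-block formulas:
  For a 3×3 Jordan block J_3(-3): exp(t · J_3(-3)) = e^(-3t)·(I + t·N + (t^2/2)·N^2), where N is the 3×3 nilpotent shift.

After assembling e^{tJ} and conjugating by P, we get:

e^{tA} =
  [-t^2*exp(-3*t)/2 + exp(-3*t), t*exp(-3*t), t^2*exp(-3*t)/2 - t*exp(-3*t)]
  [-t^2*exp(-3*t)/2 - t*exp(-3*t), t*exp(-3*t) + exp(-3*t), t^2*exp(-3*t)/2]
  [-t^2*exp(-3*t)/2, t*exp(-3*t), t^2*exp(-3*t)/2 - t*exp(-3*t) + exp(-3*t)]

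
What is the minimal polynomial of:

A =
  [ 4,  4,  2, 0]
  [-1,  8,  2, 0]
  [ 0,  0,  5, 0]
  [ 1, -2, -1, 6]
x^3 - 17*x^2 + 96*x - 180

The characteristic polynomial is χ_A(x) = (x - 6)^3*(x - 5), so the eigenvalues are known. The minimal polynomial is
  m_A(x) = Π_λ (x − λ)^{k_λ}
where k_λ is the size of the *largest* Jordan block for λ (equivalently, the smallest k with (A − λI)^k v = 0 for every generalised eigenvector v of λ).

  λ = 5: largest Jordan block has size 1, contributing (x − 5)
  λ = 6: largest Jordan block has size 2, contributing (x − 6)^2

So m_A(x) = (x - 6)^2*(x - 5) = x^3 - 17*x^2 + 96*x - 180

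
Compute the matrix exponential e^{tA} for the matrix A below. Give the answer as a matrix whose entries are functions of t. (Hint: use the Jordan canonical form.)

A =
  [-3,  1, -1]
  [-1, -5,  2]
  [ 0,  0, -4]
e^{tA} =
  [t*exp(-4*t) + exp(-4*t), t*exp(-4*t), t^2*exp(-4*t)/2 - t*exp(-4*t)]
  [-t*exp(-4*t), -t*exp(-4*t) + exp(-4*t), -t^2*exp(-4*t)/2 + 2*t*exp(-4*t)]
  [0, 0, exp(-4*t)]

Strategy: write A = P · J · P⁻¹ where J is a Jordan canonical form, so e^{tA} = P · e^{tJ} · P⁻¹, and e^{tJ} can be computed block-by-block.

A has Jordan form
J =
  [-4,  1,  0]
  [ 0, -4,  1]
  [ 0,  0, -4]
(up to reordering of blocks).

Per-block formulas:
  For a 3×3 Jordan block J_3(-4): exp(t · J_3(-4)) = e^(-4t)·(I + t·N + (t^2/2)·N^2), where N is the 3×3 nilpotent shift.

After assembling e^{tJ} and conjugating by P, we get:

e^{tA} =
  [t*exp(-4*t) + exp(-4*t), t*exp(-4*t), t^2*exp(-4*t)/2 - t*exp(-4*t)]
  [-t*exp(-4*t), -t*exp(-4*t) + exp(-4*t), -t^2*exp(-4*t)/2 + 2*t*exp(-4*t)]
  [0, 0, exp(-4*t)]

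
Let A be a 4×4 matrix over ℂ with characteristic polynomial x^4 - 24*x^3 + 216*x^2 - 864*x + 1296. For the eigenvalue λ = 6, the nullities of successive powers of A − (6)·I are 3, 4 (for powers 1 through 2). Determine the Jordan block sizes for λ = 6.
Block sizes for λ = 6: [2, 1, 1]

From the dimensions of kernels of powers, the number of Jordan blocks of size at least j is d_j − d_{j−1} where d_j = dim ker(N^j) (with d_0 = 0). Computing the differences gives [3, 1].
The number of blocks of size exactly k is (#blocks of size ≥ k) − (#blocks of size ≥ k + 1), so the partition is: 2 block(s) of size 1, 1 block(s) of size 2.
In nonincreasing order the block sizes are [2, 1, 1].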